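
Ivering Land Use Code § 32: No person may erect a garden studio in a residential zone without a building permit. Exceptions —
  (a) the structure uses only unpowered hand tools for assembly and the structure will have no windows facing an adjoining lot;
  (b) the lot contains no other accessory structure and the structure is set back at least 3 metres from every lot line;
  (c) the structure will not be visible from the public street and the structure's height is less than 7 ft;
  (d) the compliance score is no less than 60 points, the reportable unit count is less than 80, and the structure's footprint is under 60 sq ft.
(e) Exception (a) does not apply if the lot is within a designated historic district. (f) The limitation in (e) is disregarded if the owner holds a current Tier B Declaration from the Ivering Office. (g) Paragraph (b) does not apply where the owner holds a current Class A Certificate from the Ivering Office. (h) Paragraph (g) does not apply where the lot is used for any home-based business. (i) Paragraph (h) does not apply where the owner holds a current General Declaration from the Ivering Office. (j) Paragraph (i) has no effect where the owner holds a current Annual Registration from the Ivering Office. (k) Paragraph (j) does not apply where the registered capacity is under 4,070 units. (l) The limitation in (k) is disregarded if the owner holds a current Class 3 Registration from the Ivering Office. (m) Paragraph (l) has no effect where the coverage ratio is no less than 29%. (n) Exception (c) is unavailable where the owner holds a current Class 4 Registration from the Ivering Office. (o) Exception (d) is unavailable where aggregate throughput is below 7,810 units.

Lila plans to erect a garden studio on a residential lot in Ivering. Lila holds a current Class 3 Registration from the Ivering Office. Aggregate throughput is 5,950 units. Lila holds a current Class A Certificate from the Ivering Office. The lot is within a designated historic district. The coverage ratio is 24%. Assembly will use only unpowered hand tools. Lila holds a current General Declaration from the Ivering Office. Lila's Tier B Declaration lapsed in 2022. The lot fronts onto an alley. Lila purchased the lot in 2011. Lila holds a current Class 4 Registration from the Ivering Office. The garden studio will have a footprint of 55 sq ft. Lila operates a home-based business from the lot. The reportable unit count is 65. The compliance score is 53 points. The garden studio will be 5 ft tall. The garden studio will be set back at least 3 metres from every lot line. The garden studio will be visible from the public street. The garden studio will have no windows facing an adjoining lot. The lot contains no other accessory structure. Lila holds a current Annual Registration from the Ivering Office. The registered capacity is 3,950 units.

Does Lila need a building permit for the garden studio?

All of (a)'s requirements are met (assembly uses only hand tools; no windows face an adjoining lot). Turning to paragraphs (e)–(f): (e) operates against (a): the lot is in a historic district. (f) does not operate here (no current Tier B Declaration is held), so (e) stands. Exception (a) does not apply.
Exception (b)'s conditions are all satisfied: the lot has no other accessory structure; the setback is at least 3 m on every side. Considering the limiting provisions: (g) would limit (b) — a current Class A Certificate is held — but (h) sets (g) aside: (h) operates against (g): a home-based business operates on the lot. (i) operates (a current General Declaration is held), but is overridden by (j): (j) operates against (i): a current Annual Registration is held. (k) would limit (j) — the registered capacity is 3,950 units, under the 4,070 units limit — but (l) sets (k) aside: (l) operates — a current Class 3 Registration is held. (m), which would lift (l), is inapplicable — the coverage ratio is 24%, short of 29%. So (b) applies.
Exception (c) requires that the structure will not be visible from the public street; but the structure will be visible from the street, so (c) is unavailable.
Exception (d) fails — the compliance score is 53 points, short of 60 points.

No — exception (b) applies; Lila does not need a building permit.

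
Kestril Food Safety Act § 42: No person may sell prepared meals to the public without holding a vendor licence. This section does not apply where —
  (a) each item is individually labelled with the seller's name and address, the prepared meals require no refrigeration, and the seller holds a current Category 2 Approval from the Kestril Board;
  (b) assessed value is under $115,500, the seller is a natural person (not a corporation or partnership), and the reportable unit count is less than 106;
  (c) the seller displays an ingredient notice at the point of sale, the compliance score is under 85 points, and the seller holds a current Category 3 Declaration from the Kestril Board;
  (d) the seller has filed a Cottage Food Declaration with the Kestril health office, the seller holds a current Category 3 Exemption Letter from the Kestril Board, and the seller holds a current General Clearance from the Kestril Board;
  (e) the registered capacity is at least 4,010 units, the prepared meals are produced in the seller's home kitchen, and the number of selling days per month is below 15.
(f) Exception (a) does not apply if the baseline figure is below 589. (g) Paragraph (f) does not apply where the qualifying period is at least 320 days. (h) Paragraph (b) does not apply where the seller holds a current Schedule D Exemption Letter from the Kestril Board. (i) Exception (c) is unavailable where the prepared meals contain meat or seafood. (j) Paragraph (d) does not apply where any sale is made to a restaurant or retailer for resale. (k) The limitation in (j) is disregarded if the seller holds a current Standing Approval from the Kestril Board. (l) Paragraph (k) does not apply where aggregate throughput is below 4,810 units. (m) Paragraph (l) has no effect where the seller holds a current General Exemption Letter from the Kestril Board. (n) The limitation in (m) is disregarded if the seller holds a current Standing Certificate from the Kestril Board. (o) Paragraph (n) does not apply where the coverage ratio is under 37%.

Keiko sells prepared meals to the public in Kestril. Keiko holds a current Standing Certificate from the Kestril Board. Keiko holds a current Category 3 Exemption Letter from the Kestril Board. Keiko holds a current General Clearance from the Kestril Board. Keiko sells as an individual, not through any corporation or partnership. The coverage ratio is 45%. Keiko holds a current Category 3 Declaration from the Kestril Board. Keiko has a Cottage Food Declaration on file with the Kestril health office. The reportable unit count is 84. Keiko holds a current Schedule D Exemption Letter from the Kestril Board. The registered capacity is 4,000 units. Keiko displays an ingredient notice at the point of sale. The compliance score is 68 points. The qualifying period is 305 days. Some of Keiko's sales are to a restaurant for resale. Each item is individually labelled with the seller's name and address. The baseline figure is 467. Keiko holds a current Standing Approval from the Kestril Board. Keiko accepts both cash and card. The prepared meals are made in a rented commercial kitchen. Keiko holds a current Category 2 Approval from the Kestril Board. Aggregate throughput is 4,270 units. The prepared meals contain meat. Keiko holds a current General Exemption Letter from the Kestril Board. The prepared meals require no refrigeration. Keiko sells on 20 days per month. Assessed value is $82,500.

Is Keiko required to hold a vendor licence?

Yes — Keiko must hold a vendor licence.

Exception (a): items are individually labelled; the prepared meals are shelf-stable; a current Category 2 Approval is held — every condition holds. But: (f) operates against (a): the baseline figure is 467, below the 589 limit. (g), which would lift (f), is not engaged — the qualifying period is 305 days, short of 320 days. (a) is therefore removed.
Exception (b): assessed value is $82,500, under the $115,500 limit; the seller is a natural person; the reportable unit count is 84, less than the 106 limit — every condition holds. Turning to paragraph (h): (h) operates against (b): a current Schedule D Exemption Letter is held. Exception (b) does not apply.
Exception (c) is satisfied on its face — an ingredient notice is displayed; the compliance score is 68 points, under the 85 points limit; a current Category 3 Declaration is held. However, paragraph (i) must be considered: (i) is triggered — the prepared meals contain meat. So (c) is unavailable.
Exception (d)'s conditions are all satisfied: a Cottage Food Declaration is on file; a current Category 3 Exemption Letter is held; a current General Clearance is held. But applying paragraphs (j)–(o): (j) operates against (d): some sales are to a restaurant for resale. (k) would limit (j) — a current Standing Approval is held — but (l) sets (k) aside: (l) is triggered — aggregate throughput is 4,270 units, below the 4,810 units limit. (m) operates (a current General Exemption Letter is held), but is set aside by (n): (n) operates against (m): a current Standing Certificate is held. (o) is inapplicable (the coverage ratio is 45%, not under 37%), so (n) stands. So (d) is unavailable.
Exception (e) does not apply: the registered capacity is 4,000 units, short of 4,010 units.
No exception is made out. Keiko falls within the general rule.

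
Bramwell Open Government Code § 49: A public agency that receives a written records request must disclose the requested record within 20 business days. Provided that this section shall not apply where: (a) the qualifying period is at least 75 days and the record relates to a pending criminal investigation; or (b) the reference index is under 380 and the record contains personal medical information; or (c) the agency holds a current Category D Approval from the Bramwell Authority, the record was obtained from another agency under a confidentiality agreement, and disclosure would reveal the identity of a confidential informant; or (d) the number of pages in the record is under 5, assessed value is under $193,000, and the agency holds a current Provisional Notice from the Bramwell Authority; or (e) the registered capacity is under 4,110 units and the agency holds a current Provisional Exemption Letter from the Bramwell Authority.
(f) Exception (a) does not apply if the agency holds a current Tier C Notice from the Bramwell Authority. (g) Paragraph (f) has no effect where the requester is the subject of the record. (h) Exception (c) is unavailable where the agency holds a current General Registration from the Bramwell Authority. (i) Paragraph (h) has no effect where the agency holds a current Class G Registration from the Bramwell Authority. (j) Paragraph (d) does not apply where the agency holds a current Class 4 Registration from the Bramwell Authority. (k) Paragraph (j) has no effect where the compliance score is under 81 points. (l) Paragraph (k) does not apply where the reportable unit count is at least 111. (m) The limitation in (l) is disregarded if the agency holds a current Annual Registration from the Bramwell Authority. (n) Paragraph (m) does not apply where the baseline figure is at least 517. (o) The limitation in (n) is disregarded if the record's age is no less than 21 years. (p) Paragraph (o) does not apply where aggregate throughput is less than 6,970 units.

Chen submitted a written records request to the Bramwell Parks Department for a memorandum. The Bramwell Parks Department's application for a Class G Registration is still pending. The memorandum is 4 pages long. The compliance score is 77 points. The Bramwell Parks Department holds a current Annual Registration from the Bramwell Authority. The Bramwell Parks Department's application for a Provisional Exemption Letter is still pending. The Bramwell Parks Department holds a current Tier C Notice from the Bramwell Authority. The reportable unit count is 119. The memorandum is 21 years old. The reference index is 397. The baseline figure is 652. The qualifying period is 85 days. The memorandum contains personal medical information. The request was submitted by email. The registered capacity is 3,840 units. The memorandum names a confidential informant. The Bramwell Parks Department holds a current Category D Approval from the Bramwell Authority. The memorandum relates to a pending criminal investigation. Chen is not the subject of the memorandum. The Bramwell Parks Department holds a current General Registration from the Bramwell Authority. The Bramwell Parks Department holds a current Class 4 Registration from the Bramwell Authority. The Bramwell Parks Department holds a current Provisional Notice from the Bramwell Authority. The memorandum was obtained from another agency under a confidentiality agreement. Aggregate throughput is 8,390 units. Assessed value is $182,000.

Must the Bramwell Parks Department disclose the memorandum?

Exception (a)'s conditions are all satisfied: the qualifying period is 85 days, meeting the 75 days threshold; the memorandum relates to a pending investigation. But applying paragraphs (f)–(g): (f) operates against (a): a current Tier C Notice is held. (g) is not engaged (Chen is not the subject of the memorandum), so (f) stands. So (a) is unavailable.
Exception (b) fails — the reference index is 397, not under 380.
Exception (c) is satisfied on its face — a current Category D Approval is held; the memorandum was obtained under a confidentiality agreement; the memorandum names a confidential informant. Turning to paragraphs (h)–(i): (h) operates — a current General Registration is held. (i), which would lift (h), does not operate here — no current Class G Registration is held. So (c) is unavailable.
Exception (d) is satisfied on its face — the number of pages in the record is 4, under the 5 limit; assessed value is $182,000, under the $193,000 limit; a current Provisional Notice is held. Under paragraphs (j)–(p): (j) would limit (d) — a current Class 4 Registration is held — but (k) sets (j) aside: (k) operates against (j): the compliance score is 77 points, under the 81 points limit. (l) would limit (k) — the reportable unit count is 119, meeting the 111 threshold — but (m) sets (l) aside: (m) is triggered — a current Annual Registration is held. (n) would limit (m) — the baseline figure is 652, meeting the 517 threshold — but (o) sets (n) aside: (o) applies — the record's age is 21 years, meeting the 21 years threshold. (p), which would lift (o), does not operate here — aggregate throughput is 8,390 units, not less than 6,970 units. (d) remains available.
Exception (e) does not apply: the Provisional Exemption Letter is not current.

No — exception (d) applies; the Bramwell Parks Department is not required to disclose the memorandum.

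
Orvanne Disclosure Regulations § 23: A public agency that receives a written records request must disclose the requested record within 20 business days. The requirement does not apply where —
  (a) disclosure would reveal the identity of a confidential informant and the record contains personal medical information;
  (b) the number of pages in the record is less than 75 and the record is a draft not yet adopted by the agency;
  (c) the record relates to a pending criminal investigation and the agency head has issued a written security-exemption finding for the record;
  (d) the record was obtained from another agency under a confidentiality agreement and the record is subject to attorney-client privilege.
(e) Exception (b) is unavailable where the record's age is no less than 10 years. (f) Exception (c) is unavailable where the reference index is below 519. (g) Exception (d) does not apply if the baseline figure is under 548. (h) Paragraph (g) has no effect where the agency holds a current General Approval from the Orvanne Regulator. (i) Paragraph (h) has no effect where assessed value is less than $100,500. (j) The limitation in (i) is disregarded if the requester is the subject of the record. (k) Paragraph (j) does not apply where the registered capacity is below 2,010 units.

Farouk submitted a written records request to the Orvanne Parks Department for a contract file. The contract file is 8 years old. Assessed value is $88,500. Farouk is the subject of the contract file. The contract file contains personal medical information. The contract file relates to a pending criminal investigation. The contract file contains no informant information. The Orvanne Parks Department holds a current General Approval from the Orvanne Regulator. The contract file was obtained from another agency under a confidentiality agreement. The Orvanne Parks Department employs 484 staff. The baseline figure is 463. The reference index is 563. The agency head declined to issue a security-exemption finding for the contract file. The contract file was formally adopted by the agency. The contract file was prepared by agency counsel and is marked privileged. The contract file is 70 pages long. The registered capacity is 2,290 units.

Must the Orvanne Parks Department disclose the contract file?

No — exception (d) applies; the Orvanne Parks Department is not required to disclose the contract file.

Exception (a) fails — the contract file contains no informant information.
Exception (b) does not apply: the contract file has been formally adopted.
Exception (c) requires that the agency head has issued a written security-exemption finding for the record; but the agency head declined to issue a security-exemption finding, so (c) is unavailable.
Exception (d): the contract file was obtained under a confidentiality agreement; the contract file is privileged — every condition holds. As to paragraphs (g)–(k): (g) applies (the baseline figure is 463, under the 548 limit), but yields to (h): (h) operates — a current General Approval is held. (i) operates (assessed value is $88,500, less than the $100,500 limit), but is set aside by (j): (j) operates against (i): Farouk is the subject of the contract file. (k) is not triggered (the registered capacity is 2,290 units, not below 2,010 units), so (j) stands. So (d) applies.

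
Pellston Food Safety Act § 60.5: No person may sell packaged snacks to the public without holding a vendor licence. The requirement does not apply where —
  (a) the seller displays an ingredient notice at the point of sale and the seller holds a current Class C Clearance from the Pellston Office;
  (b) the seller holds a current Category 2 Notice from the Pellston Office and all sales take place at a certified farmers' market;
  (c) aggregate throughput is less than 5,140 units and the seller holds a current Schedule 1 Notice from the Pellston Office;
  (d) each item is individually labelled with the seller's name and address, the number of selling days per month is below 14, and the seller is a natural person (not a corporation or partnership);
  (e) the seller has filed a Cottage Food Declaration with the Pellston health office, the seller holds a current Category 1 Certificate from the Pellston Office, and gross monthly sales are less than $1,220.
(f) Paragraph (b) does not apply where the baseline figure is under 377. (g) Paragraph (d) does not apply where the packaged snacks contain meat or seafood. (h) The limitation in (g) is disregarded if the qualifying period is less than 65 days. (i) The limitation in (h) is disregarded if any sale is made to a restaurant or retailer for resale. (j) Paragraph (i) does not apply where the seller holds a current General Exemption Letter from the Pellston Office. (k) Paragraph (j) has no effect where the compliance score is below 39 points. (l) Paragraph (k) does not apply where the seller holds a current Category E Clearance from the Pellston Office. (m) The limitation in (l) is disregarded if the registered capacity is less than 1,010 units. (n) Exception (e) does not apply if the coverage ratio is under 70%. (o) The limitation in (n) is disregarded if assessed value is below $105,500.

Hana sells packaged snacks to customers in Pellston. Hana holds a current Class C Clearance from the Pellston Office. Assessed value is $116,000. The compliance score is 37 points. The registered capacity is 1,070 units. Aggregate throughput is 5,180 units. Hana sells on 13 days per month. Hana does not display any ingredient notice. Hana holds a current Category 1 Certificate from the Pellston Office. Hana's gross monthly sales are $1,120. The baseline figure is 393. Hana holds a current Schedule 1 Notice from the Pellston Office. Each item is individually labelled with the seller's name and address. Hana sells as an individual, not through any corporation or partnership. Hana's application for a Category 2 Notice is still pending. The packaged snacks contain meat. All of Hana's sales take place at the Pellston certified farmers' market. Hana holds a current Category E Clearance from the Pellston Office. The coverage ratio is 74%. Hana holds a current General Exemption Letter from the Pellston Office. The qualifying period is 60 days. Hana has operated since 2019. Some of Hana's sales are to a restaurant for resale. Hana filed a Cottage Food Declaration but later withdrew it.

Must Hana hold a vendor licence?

No — exception (d) applies; Hana is not required to hold a vendor licence.

Exception (a) requires that the seller displays an ingredient notice at the point of sale; but no ingredient notice is displayed, so (a) is unavailable.
Exception (b) requires that the seller holds a current Category 2 Notice from the Pellston Office; but the Category 2 Notice is not current, so (b) is unavailable.
Exception (c) fails — aggregate throughput is 5,180 units, not less than 5,140 units.
Exception (d)'s conditions are all satisfied: items are individually labelled; the number of selling days per month is 13, below the 14 limit; the seller is a natural person. Under paragraphs (g)–(m): (g) would limit (d) — the packaged snacks contain meat — but (h) sets (g) aside: (h) operates against (g): the qualifying period is 60 days, less than the 65 days limit. (i) applies (some sales are to a restaurant for resale), but is set aside by (j): (j) is engaged — a current General Exemption Letter is held. (k) would limit (j) — the compliance score is 37 points, below the 39 points limit — but (l) sets (k) aside: (l) operates — a current Category E Clearance is held. (m), which would lift (l), does not operate here — the registered capacity is 1,070 units, not less than 1,010 units. (d) remains available.
Exception (e) fails — the Cottage Food Declaration was withdrawn.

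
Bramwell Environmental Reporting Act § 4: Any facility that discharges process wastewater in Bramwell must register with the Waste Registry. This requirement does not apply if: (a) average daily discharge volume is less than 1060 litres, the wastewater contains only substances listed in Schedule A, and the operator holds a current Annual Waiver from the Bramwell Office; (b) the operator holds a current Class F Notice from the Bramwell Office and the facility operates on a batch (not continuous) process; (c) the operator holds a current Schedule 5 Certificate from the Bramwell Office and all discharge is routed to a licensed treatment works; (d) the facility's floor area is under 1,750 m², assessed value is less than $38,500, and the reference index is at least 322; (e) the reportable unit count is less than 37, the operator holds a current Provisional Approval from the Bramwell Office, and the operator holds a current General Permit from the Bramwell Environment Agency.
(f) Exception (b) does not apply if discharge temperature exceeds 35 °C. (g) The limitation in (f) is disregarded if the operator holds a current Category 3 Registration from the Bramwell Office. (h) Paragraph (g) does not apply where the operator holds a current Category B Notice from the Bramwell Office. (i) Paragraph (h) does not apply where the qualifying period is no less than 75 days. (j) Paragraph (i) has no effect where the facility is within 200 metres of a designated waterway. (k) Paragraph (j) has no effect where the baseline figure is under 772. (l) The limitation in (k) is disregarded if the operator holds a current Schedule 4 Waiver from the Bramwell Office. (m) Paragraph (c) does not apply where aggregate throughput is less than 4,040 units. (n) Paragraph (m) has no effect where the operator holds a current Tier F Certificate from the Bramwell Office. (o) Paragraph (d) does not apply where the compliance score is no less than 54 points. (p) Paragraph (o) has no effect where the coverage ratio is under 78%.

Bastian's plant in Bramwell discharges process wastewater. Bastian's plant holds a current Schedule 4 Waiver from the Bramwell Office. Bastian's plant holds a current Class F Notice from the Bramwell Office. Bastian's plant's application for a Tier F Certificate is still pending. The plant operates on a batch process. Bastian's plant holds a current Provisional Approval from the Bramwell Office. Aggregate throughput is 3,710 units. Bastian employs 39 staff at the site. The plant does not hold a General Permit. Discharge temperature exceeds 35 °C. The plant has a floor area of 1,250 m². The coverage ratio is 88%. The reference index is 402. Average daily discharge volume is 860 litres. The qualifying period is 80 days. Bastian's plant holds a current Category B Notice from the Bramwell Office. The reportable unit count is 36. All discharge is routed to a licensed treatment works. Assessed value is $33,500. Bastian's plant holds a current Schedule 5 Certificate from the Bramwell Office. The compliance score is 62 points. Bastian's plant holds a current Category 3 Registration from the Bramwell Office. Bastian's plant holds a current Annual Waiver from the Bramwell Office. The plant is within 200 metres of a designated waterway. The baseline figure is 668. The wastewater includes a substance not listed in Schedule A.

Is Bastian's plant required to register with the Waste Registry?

Yes — Bastian's plant must register with the Waste Registry.

Exception (a) does not apply: the wastewater includes a non-Schedule-A substance.
All of (b)'s requirements are met (a current Class F Notice is held; the facility operates on a batch process). But applying paragraphs (f)–(l): (f) applies — discharge temperature exceeds 35 °C. (g) is engaged (a current Category 3 Registration is held), but yields to (h): (h) operates — a current Category B Notice is held. (i) would limit (h) — the qualifying period is 80 days, meeting the 75 days threshold — but (j) sets (i) aside: (j) is engaged — the plant is within 200 m of a designated waterway. (k) operates (the baseline figure is 668, under the 772 limit), but is displaced by (l): (l) operates against (k): a current Schedule 4 Waiver is held. (b) is therefore removed.
Exception (c): a current Schedule 5 Certificate is held; discharge is routed to a licensed treatment works — every condition holds. However, paragraphs (m)–(n) must be considered: (m) operates against (c): aggregate throughput is 3,710 units, less than the 4,040 units limit. (n), which would lift (m), is inapplicable — the Tier F Certificate is not current. (c) is therefore removed.
Exception (d) is satisfied on its face — the facility's floor area is 1,250 m², under the 1,750 m² limit; assessed value is $33,500, less than the $38,500 limit; the reference index is 402, meeting the 322 threshold. But: (o) operates against (d): the compliance score is 62 points, meeting the 54 points threshold. (p) is not triggered (the coverage ratio is 88%, not under 78%), so (o) stands. (d) is therefore removed.
Exception (e) does not apply: no General Permit is held.
No exception displaces § 4.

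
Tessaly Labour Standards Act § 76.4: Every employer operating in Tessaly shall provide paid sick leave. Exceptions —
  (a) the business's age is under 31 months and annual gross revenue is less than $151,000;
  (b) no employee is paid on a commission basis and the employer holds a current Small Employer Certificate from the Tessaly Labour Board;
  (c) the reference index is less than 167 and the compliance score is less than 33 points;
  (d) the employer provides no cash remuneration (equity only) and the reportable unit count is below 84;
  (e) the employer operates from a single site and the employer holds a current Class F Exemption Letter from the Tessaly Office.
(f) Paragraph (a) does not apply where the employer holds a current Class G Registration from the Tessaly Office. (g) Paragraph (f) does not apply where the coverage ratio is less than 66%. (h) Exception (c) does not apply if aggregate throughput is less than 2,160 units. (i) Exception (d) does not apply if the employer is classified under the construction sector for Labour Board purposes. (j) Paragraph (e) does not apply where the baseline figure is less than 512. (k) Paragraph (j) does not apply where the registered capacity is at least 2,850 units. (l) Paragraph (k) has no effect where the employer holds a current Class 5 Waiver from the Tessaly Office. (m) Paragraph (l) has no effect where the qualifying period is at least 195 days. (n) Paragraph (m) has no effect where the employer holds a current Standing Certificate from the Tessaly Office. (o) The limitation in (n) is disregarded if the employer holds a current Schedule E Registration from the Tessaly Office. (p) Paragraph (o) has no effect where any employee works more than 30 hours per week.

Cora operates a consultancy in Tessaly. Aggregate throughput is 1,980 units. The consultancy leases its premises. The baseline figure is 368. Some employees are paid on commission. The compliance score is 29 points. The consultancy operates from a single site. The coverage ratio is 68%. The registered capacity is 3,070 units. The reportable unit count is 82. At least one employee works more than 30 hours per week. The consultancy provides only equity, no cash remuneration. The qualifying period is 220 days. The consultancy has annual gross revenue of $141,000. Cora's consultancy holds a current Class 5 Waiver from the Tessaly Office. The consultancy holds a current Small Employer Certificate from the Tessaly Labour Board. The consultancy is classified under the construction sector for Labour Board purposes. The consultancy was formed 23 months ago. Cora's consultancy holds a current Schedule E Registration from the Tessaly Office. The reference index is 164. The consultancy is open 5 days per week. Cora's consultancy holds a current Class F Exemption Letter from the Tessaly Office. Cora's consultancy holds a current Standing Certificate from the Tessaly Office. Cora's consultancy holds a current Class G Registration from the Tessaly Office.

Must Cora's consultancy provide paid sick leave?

Yes — Cora's consultancy must provide paid sick leave.

All of (a)'s requirements are met (the business's age is 23 months, under the 31 months limit; annual gross revenue is $141,000, less than the $151,000 limit). However, paragraphs (f)–(g) must be considered: (f) is engaged — a current Class G Registration is held. (g) is not engaged (the coverage ratio is 68%, not less than 66%), so (f) stands. Exception (a) does not apply.
Exception (b) fails — some employees are paid on commission.
Exception (c)'s conditions are all satisfied: the reference index is 164, less than the 167 limit; the compliance score is 29 points, less than the 33 points limit. However, paragraph (h) must be considered: (h) operates — aggregate throughput is 1,980 units, less than the 2,160 units limit. Exception (c) does not apply.
Exception (d) is satisfied on its face — remuneration is equity-only; the reportable unit count is 82, below the 84 limit. Turning to paragraph (i): (i) is engaged — the consultancy is classified under the construction sector. So (d) is unavailable.
Exception (e) is satisfied on its face — the employer operates from a single site; a current Class F Exemption Letter is held. Turning to paragraphs (j)–(p): (j) applies — the baseline figure is 368, less than the 512 limit. (k) operates (the registered capacity is 3,070 units, meeting the 2,850 units threshold), but is itself disapplied by (l): (l) operates against (k): a current Class 5 Waiver is held. (m) applies (the qualifying period is 220 days, meeting the 195 days threshold), but is set aside by (n): (n) operates against (m): a current Standing Certificate is held. (o) is engaged (a current Schedule E Registration is held), but is overridden by (p): (p) is triggered — at least one employee exceeds 30 hours/week. Exception (e) does not apply.
No exception is made out. Cora's consultancy falls within the general rule.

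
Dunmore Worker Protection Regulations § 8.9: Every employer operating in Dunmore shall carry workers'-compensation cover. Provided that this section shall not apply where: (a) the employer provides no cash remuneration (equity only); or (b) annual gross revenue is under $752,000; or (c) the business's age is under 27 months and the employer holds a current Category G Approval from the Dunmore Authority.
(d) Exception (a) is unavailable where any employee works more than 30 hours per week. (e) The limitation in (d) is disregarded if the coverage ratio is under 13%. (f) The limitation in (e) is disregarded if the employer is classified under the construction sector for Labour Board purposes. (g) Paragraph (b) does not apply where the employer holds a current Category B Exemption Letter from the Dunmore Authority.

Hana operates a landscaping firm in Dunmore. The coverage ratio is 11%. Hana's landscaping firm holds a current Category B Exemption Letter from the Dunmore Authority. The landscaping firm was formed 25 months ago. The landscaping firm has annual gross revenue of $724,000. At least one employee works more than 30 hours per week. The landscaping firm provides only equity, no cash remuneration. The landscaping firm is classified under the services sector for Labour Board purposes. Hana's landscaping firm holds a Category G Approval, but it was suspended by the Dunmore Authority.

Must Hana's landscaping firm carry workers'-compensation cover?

No — exception (a) applies; Hana's landscaping firm is not required to carry workers'-compensation cover.

Exception (a)'s conditions are all satisfied: remuneration is equity-only. Considering the limiting provisions: (d) is engaged (at least one employee exceeds 30 hours/week), but is itself disapplied by (e): (e) applies — the coverage ratio is 11%, under the 13% limit. (f), which would lift (e), is not engaged — the landscaping firm is classified under the services sector. (a) remains available.
Exception (b) is satisfied on its face — annual gross revenue is $724,000, under the $752,000 limit. Turning to paragraph (g): (g) operates against (b): a current Category B Exemption Letter is held. So (b) is unavailable.
Exception (c) fails — the Category G Approval is not current.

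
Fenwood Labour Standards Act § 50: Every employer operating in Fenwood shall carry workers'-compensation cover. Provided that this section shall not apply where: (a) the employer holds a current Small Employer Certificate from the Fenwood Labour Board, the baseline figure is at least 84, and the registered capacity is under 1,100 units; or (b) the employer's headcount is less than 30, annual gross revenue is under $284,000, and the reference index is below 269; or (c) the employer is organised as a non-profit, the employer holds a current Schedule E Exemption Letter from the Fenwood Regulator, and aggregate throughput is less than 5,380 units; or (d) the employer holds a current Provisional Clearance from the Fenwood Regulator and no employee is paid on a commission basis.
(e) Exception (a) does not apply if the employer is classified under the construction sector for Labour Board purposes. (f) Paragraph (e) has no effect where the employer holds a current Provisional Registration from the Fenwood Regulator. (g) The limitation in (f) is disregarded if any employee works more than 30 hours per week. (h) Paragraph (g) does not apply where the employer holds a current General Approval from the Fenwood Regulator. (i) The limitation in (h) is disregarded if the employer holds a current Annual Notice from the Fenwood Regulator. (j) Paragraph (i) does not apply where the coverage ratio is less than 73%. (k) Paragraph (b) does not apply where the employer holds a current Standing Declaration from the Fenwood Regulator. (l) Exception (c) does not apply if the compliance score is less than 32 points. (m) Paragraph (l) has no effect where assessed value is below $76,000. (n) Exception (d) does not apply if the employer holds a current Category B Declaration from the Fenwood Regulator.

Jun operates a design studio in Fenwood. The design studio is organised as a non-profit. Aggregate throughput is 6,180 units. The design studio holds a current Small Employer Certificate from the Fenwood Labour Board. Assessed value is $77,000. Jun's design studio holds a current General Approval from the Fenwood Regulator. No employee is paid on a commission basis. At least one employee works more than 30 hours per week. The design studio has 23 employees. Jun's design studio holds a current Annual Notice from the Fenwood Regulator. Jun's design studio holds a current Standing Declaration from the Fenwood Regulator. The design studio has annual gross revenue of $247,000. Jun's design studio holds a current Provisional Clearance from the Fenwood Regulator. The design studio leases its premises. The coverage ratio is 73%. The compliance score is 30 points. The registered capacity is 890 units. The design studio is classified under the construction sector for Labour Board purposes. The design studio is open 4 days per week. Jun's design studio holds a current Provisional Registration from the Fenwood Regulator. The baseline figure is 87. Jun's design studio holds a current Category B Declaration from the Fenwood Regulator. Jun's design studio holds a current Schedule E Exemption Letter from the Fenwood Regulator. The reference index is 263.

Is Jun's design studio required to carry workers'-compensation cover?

Yes — Jun's design studio must carry workers'-compensation cover.

Exception (a)'s conditions are all satisfied: a current Small Employer Certificate is held; the baseline figure is 87, meeting the 84 threshold; the registered capacity is 890 units, under the 1,100 units limit. But applying paragraphs (e)–(j): (e) operates against (a): the design studio is classified under the construction sector. (f) would limit (e) — a current Provisional Registration is held — but (g) sets (f) aside: (g) is engaged — at least one employee exceeds 30 hours/week. (h) applies (a current General Approval is held), but is itself disapplied by (i): (i) applies — a current Annual Notice is held. (j), which would lift (i), does not operate here — the coverage ratio is 73%, not less than 73%. Exception (a) does not apply.
Exception (b): the employer's headcount is 23, less than the 30 limit; annual gross revenue is $247,000, under the $284,000 limit; the reference index is 263, below the 269 limit — every condition holds. Turning to paragraph (k): (k) is triggered — a current Standing Declaration is held. So (b) is unavailable.
Exception (c) fails — aggregate throughput is 6,180 units, not less than 5,380 units.
Exception (d) is satisfied on its face — a current Provisional Clearance is held; no employee is paid on commission. However, paragraph (n) must be considered: (n) is engaged — a current Category B Declaration is held. (d) is therefore removed.
None of the exceptions is available; § 50 applies in full.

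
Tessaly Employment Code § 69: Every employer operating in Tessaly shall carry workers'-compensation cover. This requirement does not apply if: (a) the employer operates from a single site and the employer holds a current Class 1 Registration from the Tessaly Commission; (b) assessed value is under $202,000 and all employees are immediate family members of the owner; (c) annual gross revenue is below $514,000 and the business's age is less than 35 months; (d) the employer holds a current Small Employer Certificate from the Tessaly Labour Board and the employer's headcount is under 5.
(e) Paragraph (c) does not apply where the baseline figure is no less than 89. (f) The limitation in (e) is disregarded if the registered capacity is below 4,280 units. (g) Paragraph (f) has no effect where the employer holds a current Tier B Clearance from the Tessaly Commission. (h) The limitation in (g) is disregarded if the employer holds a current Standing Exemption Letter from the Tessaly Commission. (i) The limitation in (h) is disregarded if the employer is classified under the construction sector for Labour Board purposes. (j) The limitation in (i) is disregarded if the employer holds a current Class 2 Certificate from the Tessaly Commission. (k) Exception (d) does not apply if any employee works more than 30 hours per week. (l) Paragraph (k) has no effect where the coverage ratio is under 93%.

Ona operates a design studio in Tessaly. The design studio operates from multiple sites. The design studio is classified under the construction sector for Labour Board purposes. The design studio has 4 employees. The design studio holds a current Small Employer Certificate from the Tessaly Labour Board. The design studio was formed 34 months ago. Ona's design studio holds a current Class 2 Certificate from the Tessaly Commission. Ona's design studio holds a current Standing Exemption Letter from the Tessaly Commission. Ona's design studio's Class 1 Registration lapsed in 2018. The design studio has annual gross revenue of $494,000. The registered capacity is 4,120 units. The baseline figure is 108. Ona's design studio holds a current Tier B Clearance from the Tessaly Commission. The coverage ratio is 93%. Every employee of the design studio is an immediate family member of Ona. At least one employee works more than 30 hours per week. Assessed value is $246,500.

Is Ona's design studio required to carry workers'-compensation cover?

No — exception (c) applies; Ona's design studio is not required to carry workers'-compensation cover.

Exception (a) does not apply: the employer operates from multiple sites.
Exception (b) requires that assessed value is under $202,000; but assessed value is $246,500, not under $202,000, so (b) is unavailable.
Exception (c): annual gross revenue is $494,000, below the $514,000 limit; the business's age is 34 months, less than the 35 months limit — every condition holds. Applying paragraphs (e)–(j): (e) would limit (c) — the baseline figure is 108, meeting the 89 threshold — but (f) sets (e) aside: (f) is engaged — the registered capacity is 4,120 units, below the 4,280 units limit. (g) would limit (f) — a current Tier B Clearance is held — but (h) sets (g) aside: (h) operates — a current Standing Exemption Letter is held. (i) would limit (h) — the design studio is classified under the construction sector — but (j) sets (i) aside: (j) is triggered — a current Class 2 Certificate is held. So (c) applies.
Exception (d)'s conditions are all satisfied: a current Small Employer Certificate is held; the employer's headcount is 4, under the 5 limit. But applying paragraphs (k)–(l): (k) operates against (d): at least one employee exceeds 30 hours/week. (l) is not engaged (the coverage ratio is 93%, not under 93%), so (k) stands. So (d) is unavailable.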